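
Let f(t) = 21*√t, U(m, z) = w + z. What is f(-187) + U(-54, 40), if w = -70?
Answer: -30 + 21*I*√187 ≈ -30.0 + 287.17*I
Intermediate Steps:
U(m, z) = -70 + z
f(-187) + U(-54, 40) = 21*√(-187) + (-70 + 40) = 21*(I*√187) - 30 = 21*I*√187 - 30 = -30 + 21*I*√187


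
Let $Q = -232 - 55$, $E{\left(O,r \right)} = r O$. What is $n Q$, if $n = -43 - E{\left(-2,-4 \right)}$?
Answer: $14637$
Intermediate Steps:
$E{\left(O,r \right)} = O r$
$n = -51$ ($n = -43 - \left(-2\right) \left(-4\right) = -43 - 8 = -51$)
$Q = -287$ ($Q = -232 - 55 = -287$)
$n Q = \left(-51\right) \left(-287\right) = 14637$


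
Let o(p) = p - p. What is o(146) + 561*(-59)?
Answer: -33099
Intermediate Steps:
o(p) = 0
o(146) + 561*(-59) = 0 + 561*(-59) = 0 - 33099 = -33099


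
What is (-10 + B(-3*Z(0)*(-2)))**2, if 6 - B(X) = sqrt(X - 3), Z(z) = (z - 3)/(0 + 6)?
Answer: (4 + I*sqrt(6))**2 ≈ 10.0 + 19.596*I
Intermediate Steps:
Z(z) = -1/2 + z/6 (Z(z) = (-3 + z)/6 = (-3 + z)*(1/6) = -1/2 + z/6)
B(X) = 6 - sqrt(-3 + X) (B(X) = 6 - sqrt(X - 3) = 6 - sqrt(-3 + X))
(-10 + B(-3*Z(0)*(-2)))**2 = (-10 + (6 - sqrt(-3 - 3*(-1/2 + (1/6)*0)*(-2))))**2 = (-10 + (6 - sqrt(-3 - 3*(-1/2 + 0)*(-2))))**2 = (-10 + (6 - sqrt(-3 - 3*(-1/2)*(-2))))**2 = (-10 + (6 - sqrt(-3 + (3/2)*(-2))))**2 = (-10 + (6 - sqrt(-3 - 3)))**2 = (-10 + (6 - sqrt(-6)))**2 = (-10 + (6 - I*sqrt(6)))**2 = (-4 - I*sqrt(6))**2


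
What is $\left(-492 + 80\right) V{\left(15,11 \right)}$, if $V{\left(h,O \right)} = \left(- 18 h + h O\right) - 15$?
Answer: $49440$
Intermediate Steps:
$V{\left(h,O \right)} = -15 - 18 h + O h$ ($V{\left(h,O \right)} = \left(- 18 h + O h\right) - 15 = -15 - 18 h + O h$)
$\left(-492 + 80\right) V{\left(15,11 \right)} = \left(-492 + 80\right) \left(-15 - 270 + 11 \cdot 15\right) = - 412 \left(-15 - 270 + 165\right) = \left(-412\right) \left(-120\right) = 49440$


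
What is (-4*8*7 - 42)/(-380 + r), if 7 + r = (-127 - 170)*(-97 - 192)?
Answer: -133/42723 ≈ -0.0031131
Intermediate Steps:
r = 85826 (r = -7 + (-127 - 170)*(-97 - 192) = -7 - 297*(-289) = -7 + 85833 = 85826)
(-4*8*7 - 42)/(-380 + r) = (-4*8*7 - 42)/(-380 + 85826) = (-32*7 - 42)/85446 = (-224 - 42)*(1/85446) = -266*1/85446 = -133/42723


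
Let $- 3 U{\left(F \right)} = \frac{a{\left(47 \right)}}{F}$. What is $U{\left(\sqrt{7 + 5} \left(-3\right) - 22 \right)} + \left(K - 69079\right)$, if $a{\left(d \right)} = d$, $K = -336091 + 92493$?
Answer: $- \frac{3752113}{12} - \frac{\sqrt{3}}{4} \approx -3.1268 \cdot 10^{5}$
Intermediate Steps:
$K = -243598$
$U{\left(F \right)} = - \frac{47}{3 F}$ ($U{\left(F \right)} = - \frac{47 \frac{1}{F}}{3} = - \frac{47}{3 F}$)
$U{\left(\sqrt{7 + 5} \left(-3\right) - 22 \right)} + \left(K - 69079\right) = - \frac{47}{3 \left(\sqrt{7 + 5} \left(-3\right) - 22\right)} - 312677 = - \frac{47}{3 \left(\sqrt{12} \left(-3\right) - 22\right)} - 312677 = - \frac{47}{3 \left(2 \sqrt{3} \left(-3\right) - 22\right)} - 312677 = - \frac{47}{3 \left(- 6 \sqrt{3} - 22\right)} - 312677 = - \frac{47}{3 \left(-22 - 6 \sqrt{3}\right)} - 312677 = -312677 - \frac{47}{3 \left(-22 - 6 \sqrt{3}\right)}$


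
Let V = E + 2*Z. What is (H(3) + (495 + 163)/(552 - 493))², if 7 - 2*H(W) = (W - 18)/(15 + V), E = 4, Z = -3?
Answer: 136445761/588289 ≈ 231.94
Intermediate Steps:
V = -2 (V = 4 + 2*(-3) = 4 - 6 = -2)
H(W) = 109/26 - W/26 (H(W) = 7/2 - (W - 18)/(2*(15 - 2)) = 7/2 - (-18 + W)/(2*13) = 7/2 - (-18/13 + W/13)/2 = 7/2 + (9/13 - W/26) = 109/26 - W/26)
(H(3) + (495 + 163)/(552 - 493))² = ((109/26 - 1/26*3) + (495 + 163)/(552 - 493))² = ((109/26 - 3/26) + 658/59)² = (53/13 + 658*(1/59))² = (53/13 + 658/59)² = (11681/767)² = 136445761/588289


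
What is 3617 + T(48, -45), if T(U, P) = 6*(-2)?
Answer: 3605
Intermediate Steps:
T(U, P) = -12
3617 + T(48, -45) = 3617 - 12 = 3605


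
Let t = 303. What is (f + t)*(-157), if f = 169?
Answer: -74104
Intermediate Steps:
(f + t)*(-157) = (169 + 303)*(-157) = 472*(-157) = -74104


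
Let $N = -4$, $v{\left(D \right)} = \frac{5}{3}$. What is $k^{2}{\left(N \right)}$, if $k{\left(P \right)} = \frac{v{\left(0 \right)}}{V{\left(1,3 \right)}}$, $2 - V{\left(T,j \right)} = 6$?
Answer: $\frac{25}{144} \approx 0.17361$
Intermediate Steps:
$V{\left(T,j \right)} = -4$ ($V{\left(T,j \right)} = 2 - 6 = -4$)
$v{\left(D \right)} = \frac{5}{3}$ ($v{\left(D \right)} = 5 \cdot \frac{1}{3} = \frac{5}{3}$)
$k{\left(P \right)} = - \frac{5}{12}$ ($k{\left(P \right)} = \frac{5}{3 \left(-4\right)} = \frac{5}{3} \left(- \frac{1}{4}\right) = - \frac{5}{12}$)
$k^{2}{\left(N \right)} = \left(- \frac{5}{12}\right)^{2} = \frac{25}{144}$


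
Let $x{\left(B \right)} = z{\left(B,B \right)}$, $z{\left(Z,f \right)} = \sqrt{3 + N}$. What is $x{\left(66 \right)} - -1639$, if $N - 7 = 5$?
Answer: $1639 + \sqrt{15} \approx 1642.9$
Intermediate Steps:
$N = 12$ ($N = 7 + 5 = 12$)
$z{\left(Z,f \right)} = \sqrt{15}$ ($z{\left(Z,f \right)} = \sqrt{3 + 12} = \sqrt{15}$)
$x{\left(B \right)} = \sqrt{15}$
$x{\left(66 \right)} - -1639 = \sqrt{15} - -1639 = \sqrt{15} + 1639 = 1639 + \sqrt{15}$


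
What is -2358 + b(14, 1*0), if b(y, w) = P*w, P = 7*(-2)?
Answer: -2358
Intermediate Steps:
P = -14
b(y, w) = -14*w
-2358 + b(14, 1*0) = -2358 - 14*0 = -2358 + 0 = -2358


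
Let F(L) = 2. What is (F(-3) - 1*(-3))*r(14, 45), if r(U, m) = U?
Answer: 70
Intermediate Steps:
(F(-3) - 1*(-3))*r(14, 45) = (2 - 1*(-3))*14 = (2 + 3)*14 = 5*14 = 70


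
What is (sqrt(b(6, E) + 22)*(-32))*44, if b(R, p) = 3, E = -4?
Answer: -7040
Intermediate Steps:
(sqrt(b(6, E) + 22)*(-32))*44 = (sqrt(3 + 22)*(-32))*44 = (sqrt(25)*(-32))*44 = (5*(-32))*44 = -160*44 = -7040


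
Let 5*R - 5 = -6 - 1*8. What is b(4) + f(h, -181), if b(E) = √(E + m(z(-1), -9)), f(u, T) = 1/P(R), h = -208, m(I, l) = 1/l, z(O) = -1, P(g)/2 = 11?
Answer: 1/22 + √35/3 ≈ 2.0175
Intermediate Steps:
R = -9/5 (R = 1 + (-6 - 1*8)/5 = 1 + (-6 - 8)/5 = 1 + (⅕)*(-14) = 1 - 14/5 = -9/5 ≈ -1.8000)
P(g) = 22 (P(g) = 2*11 = 22)
f(u, T) = 1/22
b(E) = √(-⅑ + E) (b(E) = √(E + 1/(-9)) = √(E - ⅑) = √(-⅑ + E))
b(4) + f(h, -181) = √(-1 + 9*4)/3 + 1/22 = √(-1 + 36)/3 + 1/22 = √35/3 + 1/22 = 1/22 + √35/3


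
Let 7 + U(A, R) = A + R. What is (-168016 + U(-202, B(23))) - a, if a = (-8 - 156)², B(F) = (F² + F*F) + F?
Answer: -194040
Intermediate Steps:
B(F) = F + 2*F² (B(F) = (F² + F²) + F = 2*F² + F = F + 2*F²)
U(A, R) = -7 + A + R (U(A, R) = -7 + (A + R) = -7 + A + R)
a = 26896 (a = (-164)² = 26896)
(-168016 + U(-202, B(23))) - a = (-168016 + (-7 - 202 + 23*(1 + 2*23))) - 1*26896 = (-168016 + (-7 - 202 + 23*(1 + 46))) - 26896 = (-168016 + (-7 - 202 + 23*47)) - 26896 = (-168016 + (-7 - 202 + 1081)) - 26896 = (-168016 + 872) - 26896 = -167144 - 26896 = -194040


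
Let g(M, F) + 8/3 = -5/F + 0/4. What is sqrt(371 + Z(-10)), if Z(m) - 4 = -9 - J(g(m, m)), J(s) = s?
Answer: 47*sqrt(6)/6 ≈ 19.188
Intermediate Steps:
g(M, F) = -8/3 - 5/F (g(M, F) = -8/3 + (-5/F + 0/4) = -8/3 + (-5/F + 0*(1/4)) = -8/3 + (-5/F + 0) = -8/3 - 5/F)
Z(m) = -7/3 + 5/m (Z(m) = 4 + (-9 - (-8/3 - 5/m)) = 4 + (-9 + (8/3 + 5/m)) = 4 + (-19/3 + 5/m) = -7/3 + 5/m)
sqrt(371 + Z(-10)) = sqrt(371 + (-7/3 + 5/(-10))) = sqrt(371 + (-7/3 + 5*(-1/10))) = sqrt(371 + (-7/3 - 1/2)) = sqrt(371 - 17/6) = sqrt(2209/6) = 47*sqrt(6)/6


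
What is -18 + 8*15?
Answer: 102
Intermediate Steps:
-18 + 8*15 = -18 + 120 = 102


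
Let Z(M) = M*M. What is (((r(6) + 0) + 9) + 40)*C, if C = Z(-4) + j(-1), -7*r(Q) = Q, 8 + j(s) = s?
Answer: 337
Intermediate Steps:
j(s) = -8 + s
r(Q) = -Q/7
Z(M) = M²
C = 7 (C = (-4)² + (-8 - 1) = 16 - 9 = 7)
(((r(6) + 0) + 9) + 40)*C = (((-⅐*6 + 0) + 9) + 40)*7 = (((-6/7 + 0) + 9) + 40)*7 = ((-6/7 + 9) + 40)*7 = (57/7 + 40)*7 = (337/7)*7 = 337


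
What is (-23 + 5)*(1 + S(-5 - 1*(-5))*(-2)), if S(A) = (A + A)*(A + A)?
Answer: -18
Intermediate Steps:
S(A) = 4*A² (S(A) = (2*A)*(2*A) = 4*A²)
(-23 + 5)*(1 + S(-5 - 1*(-5))*(-2)) = (-23 + 5)*(1 + (4*(-5 - 1*(-5))²)*(-2)) = -18*(1 + (4*(-5 + 5)²)*(-2)) = -18*(1 + (4*0²)*(-2)) = -18*(1 + (4*0)*(-2)) = -18*(1 + 0*(-2)) = -18*(1 + 0) = -18*1 = -18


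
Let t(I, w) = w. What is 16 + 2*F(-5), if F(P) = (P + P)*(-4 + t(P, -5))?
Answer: 196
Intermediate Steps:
F(P) = -18*P (F(P) = (P + P)*(-4 - 5) = (2*P)*(-9) = -18*P)
16 + 2*F(-5) = 16 + 2*(-18*(-5)) = 16 + 2*90 = 16 + 180 = 196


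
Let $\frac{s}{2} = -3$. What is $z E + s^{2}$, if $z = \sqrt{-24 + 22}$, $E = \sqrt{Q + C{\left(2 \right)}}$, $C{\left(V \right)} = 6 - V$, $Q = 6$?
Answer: $36 + 2 i \sqrt{5} \approx 36.0 + 4.4721 i$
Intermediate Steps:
$s = -6$ ($s = 2 \left(-3\right) = -6$)
$E = \sqrt{10}$ ($E = \sqrt{6 + \left(6 - 2\right)} = \sqrt{6 + 4} = \sqrt{10} \approx 3.1623$)
$z = i \sqrt{2}$ ($z = \sqrt{-2} = i \sqrt{2} \approx 1.4142 i$)
$z E + s^{2} = i \sqrt{2} \sqrt{10} + \left(-6\right)^{2} = 2 i \sqrt{5} + 36 = 36 + 2 i \sqrt{5}$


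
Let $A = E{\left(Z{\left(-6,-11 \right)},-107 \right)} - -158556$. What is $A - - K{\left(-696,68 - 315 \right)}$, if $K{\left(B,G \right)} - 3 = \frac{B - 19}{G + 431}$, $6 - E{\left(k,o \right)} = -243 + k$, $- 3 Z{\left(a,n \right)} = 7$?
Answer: $\frac{87661159}{552} \approx 1.5881 \cdot 10^{5}$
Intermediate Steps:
$Z{\left(a,n \right)} = - \frac{7}{3}$ ($Z{\left(a,n \right)} = \left(- \frac{1}{3}\right) 7 = - \frac{7}{3}$)
$E{\left(k,o \right)} = 249 - k$ ($E{\left(k,o \right)} = 6 - \left(-243 + k\right) = 249 - k$)
$A = \frac{476422}{3}$ ($A = \left(249 - - \frac{7}{3}\right) - -158556 = \left(249 + \frac{7}{3}\right) + 158556 = \frac{754}{3} + 158556 = \frac{476422}{3} \approx 1.5881 \cdot 10^{5}$)
$K{\left(B,G \right)} = 3 + \frac{-19 + B}{431 + G}$ ($K{\left(B,G \right)} = 3 + \frac{B - 19}{G + 431} = 3 + \frac{-19 + B}{431 + G}$)
$A - - K{\left(-696,68 - 315 \right)} = \frac{476422}{3} - - \frac{1274 - 696 + 3 \left(68 - 315\right)}{431 + \left(68 - 315\right)} = \frac{476422}{3} - - \frac{1274 - 696 + 3 \left(-247\right)}{431 - 247} = \frac{476422}{3} - - \frac{1274 - 696 - 741}{184} = \frac{476422}{3} - - \frac{-163}{184} = \frac{476422}{3} - \left(-1\right) \left(- \frac{163}{184}\right) = \frac{476422}{3} - \frac{163}{184} = \frac{87661159}{552}$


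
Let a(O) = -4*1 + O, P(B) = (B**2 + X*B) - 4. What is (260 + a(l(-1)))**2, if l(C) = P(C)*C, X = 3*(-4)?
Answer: 61009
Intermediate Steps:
X = -12
P(B) = -4 + B**2 - 12*B (P(B) = (B**2 - 12*B) - 4 = -4 + B**2 - 12*B)
l(C) = C*(-4 + C**2 - 12*C) (l(C) = (-4 + C**2 - 12*C)*C = C*(-4 + C**2 - 12*C))
a(O) = -4 + O
(260 + a(l(-1)))**2 = (260 + (-4 - (-4 + (-1)**2 - 12*(-1))))**2 = (260 + (-4 - (-4 + 1 + 12)))**2 = (260 + (-4 - 1*9))**2 = (260 + (-4 - 9))**2 = (260 - 13)**2 = 247**2 = 61009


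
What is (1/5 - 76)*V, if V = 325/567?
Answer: -24635/567 ≈ -43.448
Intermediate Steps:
V = 325/567 (V = 325*(1/567) = 325/567 ≈ 0.57319)
(1/5 - 76)*V = (1/5 - 76)*(325/567) = (⅕ - 76)*(325/567) = -379/5*325/567 = -24635/567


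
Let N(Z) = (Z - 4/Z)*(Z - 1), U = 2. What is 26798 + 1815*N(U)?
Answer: 26798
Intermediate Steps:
N(Z) = (-1 + Z)*(Z - 4/Z) (N(Z) = (Z - 4/Z)*(-1 + Z) = (-1 + Z)*(Z - 4/Z))
26798 + 1815*N(U) = 26798 + 1815*(-4 + 2**2 - 1*2 + 4/2) = 26798 + 1815*(-4 + 4 - 2 + 4*(1/2)) = 26798 + 1815*(-4 + 4 - 2 + 2) = 26798 + 1815*0 = 26798 + 0 = 26798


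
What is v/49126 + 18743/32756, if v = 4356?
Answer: 4394437/6649468 ≈ 0.66087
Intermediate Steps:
v/49126 + 18743/32756 = 4356/49126 + 18743/32756 = 4356*(1/49126) + 18743*(1/32756) = 18/203 + 18743/32756 = 4394437/6649468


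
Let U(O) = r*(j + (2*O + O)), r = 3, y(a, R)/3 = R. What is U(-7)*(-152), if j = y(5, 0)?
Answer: 9576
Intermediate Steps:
y(a, R) = 3*R
j = 0 (j = 3*0 = 0)
U(O) = 9*O (U(O) = 3*(0 + (2*O + O)) = 3*(0 + 3*O) = 3*(3*O) = 9*O)
U(-7)*(-152) = (9*(-7))*(-152) = -63*(-152) = 9576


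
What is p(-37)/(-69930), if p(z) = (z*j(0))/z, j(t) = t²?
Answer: 0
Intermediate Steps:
p(z) = 0 (p(z) = (z*0²)/z = (z*0)/z = 0/z = 0)
p(-37)/(-69930) = 0/(-69930) = 0*(-1/69930) = 0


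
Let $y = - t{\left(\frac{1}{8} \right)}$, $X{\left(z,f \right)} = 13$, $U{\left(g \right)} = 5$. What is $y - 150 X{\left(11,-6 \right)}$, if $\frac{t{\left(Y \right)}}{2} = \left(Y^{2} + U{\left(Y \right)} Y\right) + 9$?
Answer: $- \frac{63017}{32} \approx -1969.3$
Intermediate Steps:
$t{\left(Y \right)} = 18 + 2 Y^{2} + 10 Y$ ($t{\left(Y \right)} = 2 \left(\left(Y^{2} + 5 Y\right) + 9\right) = 2 \left(9 + Y^{2} + 5 Y\right) = 18 + 2 Y^{2} + 10 Y$)
$y = - \frac{617}{32}$ ($y = - (18 + 2 \left(\frac{1}{8}\right)^{2} + \frac{10}{8}) = - (18 + \frac{2}{64} + 10 \cdot \frac{1}{8}) = - (18 + 2 \cdot \frac{1}{64} + \frac{5}{4}) = - (18 + \frac{1}{32} + \frac{5}{4}) = \left(-1\right) \frac{617}{32} = - \frac{617}{32} \approx -19.281$)
$y - 150 X{\left(11,-6 \right)} = - \frac{617}{32} - 1950 = - \frac{63017}{32}$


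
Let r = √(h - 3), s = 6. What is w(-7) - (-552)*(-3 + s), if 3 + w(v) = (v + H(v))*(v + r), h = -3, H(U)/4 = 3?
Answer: 1618 + 5*I*√6 ≈ 1618.0 + 12.247*I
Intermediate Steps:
H(U) = 12 (H(U) = 4*3 = 12)
r = I*√6 (r = √(-3 - 3) = √(-6) = I*√6 ≈ 2.4495*I)
w(v) = -3 + (12 + v)*(v + I*√6) (w(v) = -3 + (v + 12)*(v + I*√6) = -3 + (12 + v)*(v + I*√6))
w(-7) - (-552)*(-3 + s) = (-3 + (-7)² + 12*(-7) + 12*I*√6 + I*(-7)*√6) - (-552)*(-3 + 6) = (-3 + 49 - 84 + 12*I*√6 - 7*I*√6) - (-552)*3 = (-38 + 5*I*√6) - 92*(-18) = (-38 + 5*I*√6) + 1656 = 1618 + 5*I*√6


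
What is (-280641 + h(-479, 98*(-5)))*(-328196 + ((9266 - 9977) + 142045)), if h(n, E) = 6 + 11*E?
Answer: 53447203550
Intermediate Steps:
(-280641 + h(-479, 98*(-5)))*(-328196 + ((9266 - 9977) + 142045)) = (-280641 + (6 + 11*(98*(-5))))*(-328196 + ((9266 - 9977) + 142045)) = (-280641 + (6 + 11*(-490)))*(-328196 + (-711 + 142045)) = (-280641 + (6 - 5390))*(-328196 + 141334) = (-280641 - 5384)*(-186862) = -286025*(-186862) = 53447203550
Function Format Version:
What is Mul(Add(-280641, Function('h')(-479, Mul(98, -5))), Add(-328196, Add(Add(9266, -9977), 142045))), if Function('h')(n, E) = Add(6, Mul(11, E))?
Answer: 53447203550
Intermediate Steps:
Mul(Add(-280641, Function('h')(-479, Mul(98, -5))), Add(-328196, Add(Add(9266, -9977), 142045))) = Mul(Add(-280641, Add(6, Mul(11, Mul(98, -5)))), Add(-328196, Add(Add(9266, -9977), 142045))) = Mul(Add(-280641, Add(6, Mul(11, -490))), Add(-328196, Add(-711, 142045))) = Mul(Add(-280641, Add(6, -5390)), Add(-328196, 141334)) = Mul(Add(-280641, -5384), -186862) = Mul(-286025, -186862) = 53447203550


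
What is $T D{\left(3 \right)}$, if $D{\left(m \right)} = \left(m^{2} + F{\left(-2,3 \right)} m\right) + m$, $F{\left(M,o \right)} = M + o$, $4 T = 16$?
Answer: $60$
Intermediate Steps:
$T = 4$ ($T = \frac{1}{4} \cdot 16 = 4$)
$D{\left(m \right)} = m^{2} + 2 m$ ($D{\left(m \right)} = \left(m^{2} + \left(-2 + 3\right) m\right) + m = \left(m^{2} + 1 m\right) + m = \left(m^{2} + m\right) + m = \left(m + m^{2}\right) + m = m^{2} + 2 m$)
$T D{\left(3 \right)} = 4 \cdot 3 \left(2 + 3\right) = 4 \cdot 3 \cdot 5 = 4 \cdot 15 = 60$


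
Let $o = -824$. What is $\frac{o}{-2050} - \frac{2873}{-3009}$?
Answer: $\frac{246149}{181425} \approx 1.3568$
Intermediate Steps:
$\frac{o}{-2050} - \frac{2873}{-3009} = - \frac{824}{-2050} - \frac{2873}{-3009} = \left(-824\right) \left(- \frac{1}{2050}\right) - - \frac{169}{177} = \frac{412}{1025} + \frac{169}{177} = \frac{246149}{181425}$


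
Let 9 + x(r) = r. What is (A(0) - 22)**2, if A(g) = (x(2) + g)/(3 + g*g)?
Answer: 5329/9 ≈ 592.11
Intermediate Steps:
x(r) = -9 + r
A(g) = (-7 + g)/(3 + g**2) (A(g) = ((-9 + 2) + g)/(3 + g*g) = (-7 + g)/(3 + g**2))
(A(0) - 22)**2 = ((-7 + 0)/(3 + 0**2) - 22)**2 = (-7/(3 + 0) - 22)**2 = (-7/3 - 22)**2 = (-73/3)**2 = 5329/9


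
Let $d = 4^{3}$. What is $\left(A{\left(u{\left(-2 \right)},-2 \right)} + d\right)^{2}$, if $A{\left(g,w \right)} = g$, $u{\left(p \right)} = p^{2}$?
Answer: $4624$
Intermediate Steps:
$d = 64$
$\left(A{\left(u{\left(-2 \right)},-2 \right)} + d\right)^{2} = \left(\left(-2\right)^{2} + 64\right)^{2} = \left(4 + 64\right)^{2} = 68^{2} = 4624$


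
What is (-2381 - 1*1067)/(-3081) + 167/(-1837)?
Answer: 34847/33891 ≈ 1.0282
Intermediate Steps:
(-2381 - 1*1067)/(-3081) + 167/(-1837) = (-2381 - 1067)*(-1/3081) + 167*(-1/1837) = -3448*(-1/3081) - 1/11 = 3448/3081 - 1/11 = 34847/33891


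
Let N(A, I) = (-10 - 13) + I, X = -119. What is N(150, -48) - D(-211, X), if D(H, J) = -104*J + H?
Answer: -12236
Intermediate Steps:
D(H, J) = H - 104*J
N(A, I) = -23 + I
N(150, -48) - D(-211, X) = (-23 - 48) - (-211 - 104*(-119)) = -71 - (-211 + 12376) = -71 - 1*12165 = -71 - 12165 = -12236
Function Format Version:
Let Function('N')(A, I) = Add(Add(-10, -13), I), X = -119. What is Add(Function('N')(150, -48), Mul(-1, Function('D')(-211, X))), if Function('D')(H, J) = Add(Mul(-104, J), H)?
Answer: -12236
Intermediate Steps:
Function('D')(H, J) = Add(H, Mul(-104, J))
Function('N')(A, I) = Add(-23, I)
Add(Function('N')(150, -48), Mul(-1, Function('D')(-211, X))) = Add(Add(-23, -48), Mul(-1, Add(-211, Mul(-104, -119)))) = Add(-71, Mul(-1, Add(-211, 12376))) = Add(-71, Mul(-1, 12165)) = Add(-71, -12165) = -12236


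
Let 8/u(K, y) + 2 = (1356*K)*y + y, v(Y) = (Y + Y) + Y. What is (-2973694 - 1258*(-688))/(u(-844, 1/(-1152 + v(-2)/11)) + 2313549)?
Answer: -8828914902010/9688940424679 ≈ -0.91124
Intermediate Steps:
v(Y) = 3*Y (v(Y) = 2*Y + Y = 3*Y)
u(K, y) = 8/(-2 + y + 1356*K*y) (u(K, y) = 8/(-2 + ((1356*K)*y + y)) = 8/(-2 + (1356*K*y + y)) = 8/(-2 + (y + 1356*K*y)) = 8/(-2 + y + 1356*K*y))
(-2973694 - 1258*(-688))/(u(-844, 1/(-1152 + v(-2)/11)) + 2313549) = (-2973694 - 1258*(-688))/(8/(-2 + 1/(-1152 + (3*(-2))/11) + 1356*(-844)/(-1152 + (3*(-2))/11)) + 2313549) = (-2973694 + 865504)/(8/(-2 + 1/(-1152 - 6*1/11) + 1356*(-844)/(-1152 - 6*1/11)) + 2313549) = -2108190/(8/(-2 + 1/(-1152 - 6/11) + 1356*(-844)/(-1152 - 6/11)) + 2313549) = -2108190/(8/(-2 + 1/(-12678/11) + 1356*(-844)/(-12678/11)) + 2313549) = -2108190/(8/(-2 - 11/12678 + 1356*(-844)*(-11/12678)) + 2313549) = -2108190/(8/(-2 - 11/12678 + 2098184/2113) + 2313549) = -2108190/(8/(12563737/12678) + 2313549) = -2108190/(8*(12678/12563737) + 2313549) = -2108190/(101424/12563737 + 2313549) = -2108190/29066821274037/12563737 = -2108190*12563737/29066821274037 = -8828914902010/9688940424679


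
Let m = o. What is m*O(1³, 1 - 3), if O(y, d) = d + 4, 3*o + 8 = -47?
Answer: -110/3 ≈ -36.667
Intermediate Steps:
o = -55/3 (o = -8/3 + (⅓)*(-47) = -8/3 - 47/3 = -55/3 ≈ -18.333)
O(y, d) = 4 + d
m = -55/3 ≈ -18.333
m*O(1³, 1 - 3) = -55*(4 + (1 - 3))/3 = -55*(4 - 2)/3 = -55/3*2 = -110/3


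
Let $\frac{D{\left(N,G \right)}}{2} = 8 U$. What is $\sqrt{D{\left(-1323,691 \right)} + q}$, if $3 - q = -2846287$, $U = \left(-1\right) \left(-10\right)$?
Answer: $5 \sqrt{113858} \approx 1687.1$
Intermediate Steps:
$U = 10$
$D{\left(N,G \right)} = 160$ ($D{\left(N,G \right)} = 2 \cdot 8 \cdot 10 = 2 \cdot 80 = 160$)
$q = 2846290$ ($q = 3 - -2846287 = 3 + 2846287 = 2846290$)
$\sqrt{D{\left(-1323,691 \right)} + q} = \sqrt{160 + 2846290} = \sqrt{2846450} = 5 \sqrt{113858}$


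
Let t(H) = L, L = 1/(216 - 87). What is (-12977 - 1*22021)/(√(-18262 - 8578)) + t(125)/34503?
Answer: 1/4450887 + 17499*I*√6710/6710 ≈ 2.2467e-7 + 213.63*I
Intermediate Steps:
L = 1/129 ≈ 0.0077519
t(H) = 1/129
(-12977 - 1*22021)/(√(-18262 - 8578)) + t(125)/34503 = (-12977 - 1*22021)/(√(-18262 - 8578)) + (1/129)/34503 = (-12977 - 22021)/(√(-26840)) + (1/129)*(1/34503) = -34998*(-I*√6710/13420) + 1/4450887 = -(-17499)*I*√6710/6710 + 1/4450887 = 17499*I*√6710/6710 + 1/4450887 = 1/4450887 + 17499*I*√6710/6710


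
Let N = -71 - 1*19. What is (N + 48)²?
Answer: 1764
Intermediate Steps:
N = -90 (N = -71 - 19 = -90)
(N + 48)² = (-90 + 48)² = (-42)² = 1764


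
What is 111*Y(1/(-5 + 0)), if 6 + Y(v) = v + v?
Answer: -3552/5 ≈ -710.40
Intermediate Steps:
Y(v) = -6 + 2*v (Y(v) = -6 + (v + v) = -6 + 2*v)
111*Y(1/(-5 + 0)) = 111*(-6 + 2/(-5 + 0)) = 111*(-6 + 2/(-5)) = 111*(-6 + 2*(-1/5)) = 111*(-6 - 2/5) = 111*(-32/5) = -3552/5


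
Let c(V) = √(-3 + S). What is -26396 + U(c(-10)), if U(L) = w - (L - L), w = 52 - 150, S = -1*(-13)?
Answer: -26494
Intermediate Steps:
S = 13
c(V) = √10 (c(V) = √(-3 + 13) = √10)
w = -98
U(L) = -98 (U(L) = -98 - (L - L) = -98 - 1*0 = -98 + 0 = -98)
-26396 + U(c(-10)) = -26396 - 98 = -26494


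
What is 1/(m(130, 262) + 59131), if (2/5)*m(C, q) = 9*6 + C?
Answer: 1/59591 ≈ 1.6781e-5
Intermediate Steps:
m(C, q) = 135 + 5*C/2 (m(C, q) = 5*(9*6 + C)/2 = 5*(54 + C)/2 = 135 + 5*C/2)
1/(m(130, 262) + 59131) = 1/((135 + (5/2)*130) + 59131) = 1/((135 + 325) + 59131) = 1/(460 + 59131) = 1/59591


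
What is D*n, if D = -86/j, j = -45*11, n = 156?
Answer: 4472/165 ≈ 27.103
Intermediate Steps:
j = -495
D = 86/495 (D = -86/(-495) = -86*(-1/495) = 86/495 ≈ 0.17374)
D*n = (86/495)*156 = 4472/165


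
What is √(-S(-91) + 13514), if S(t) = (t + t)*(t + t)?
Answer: I*√19610 ≈ 140.04*I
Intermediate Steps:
S(t) = 4*t² (S(t) = (2*t)*(2*t) = 4*t²)
√(-S(-91) + 13514) = √(-4*(-91)² + 13514) = √(-4*8281 + 13514) = √(-1*33124 + 13514) = √(-33124 + 13514) = √(-19610) = I*√19610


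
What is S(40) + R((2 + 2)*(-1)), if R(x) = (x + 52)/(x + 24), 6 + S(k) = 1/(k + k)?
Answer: -287/80 ≈ -3.5875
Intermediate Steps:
S(k) = -6 + 1/(2*k) (S(k) = -6 + 1/(k + k) = -6 + 1/(2*k))
R(x) = (52 + x)/(24 + x)
S(40) + R((2 + 2)*(-1)) = (-6 + (1/2)/40) + (52 + (2 + 2)*(-1))/(24 + (2 + 2)*(-1)) = (-6 + (1/2)*(1/40)) + (52 + 4*(-1))/(24 + 4*(-1)) = (-6 + 1/80) + (52 - 4)/(24 - 4) = -479/80 + 48/20 = -479/80 + (1/20)*48 = -479/80 + 12/5 = -287/80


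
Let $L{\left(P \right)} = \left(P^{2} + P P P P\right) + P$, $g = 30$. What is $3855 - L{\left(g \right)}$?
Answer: $-807075$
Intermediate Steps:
$L{\left(P \right)} = P + P^{2} + P^{4}$ ($L{\left(P \right)} = \left(P^{2} + P^{2} P P\right) + P = \left(P^{2} + P^{3} P\right) + P = \left(P^{2} + P^{4}\right) + P = P + P^{2} + P^{4}$)
$3855 - L{\left(g \right)} = 3855 - 30 \left(1 + 30 + 30^{3}\right) = 3855 - 30 \left(1 + 30 + 27000\right) = 3855 - 30 \cdot 27031 = 3855 - 810930 = -807075$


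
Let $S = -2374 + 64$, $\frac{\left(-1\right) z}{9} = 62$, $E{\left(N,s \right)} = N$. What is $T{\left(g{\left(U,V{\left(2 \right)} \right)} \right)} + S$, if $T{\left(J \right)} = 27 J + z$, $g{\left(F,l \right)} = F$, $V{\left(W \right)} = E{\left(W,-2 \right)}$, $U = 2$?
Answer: $-2814$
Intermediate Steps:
$V{\left(W \right)} = W$
$z = -558$ ($z = \left(-9\right) 62 = -558$)
$S = -2310$
$T{\left(J \right)} = -558 + 27 J$ ($T{\left(J \right)} = 27 J - 558 = -558 + 27 J$)
$T{\left(g{\left(U,V{\left(2 \right)} \right)} \right)} + S = \left(-558 + 27 \cdot 2\right) - 2310 = \left(-558 + 54\right) - 2310 = -504 - 2310 = -2814$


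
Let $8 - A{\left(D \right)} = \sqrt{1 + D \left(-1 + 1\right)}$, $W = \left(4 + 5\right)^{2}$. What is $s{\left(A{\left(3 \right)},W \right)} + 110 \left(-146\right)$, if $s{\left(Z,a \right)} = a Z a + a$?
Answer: $29948$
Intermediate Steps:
$W = 81$ ($W = 9^{2} = 81$)
$A{\left(D \right)} = 7$ ($A{\left(D \right)} = 8 - \sqrt{1 + D \left(-1 + 1\right)} = 8 - \sqrt{1 + D 0} = 8 - \sqrt{1 + 0} = 8 - \sqrt{1} = 8 - 1 = 7$)
$s{\left(Z,a \right)} = a + Z a^{2}$ ($s{\left(Z,a \right)} = Z a a + a = Z a^{2} + a = a + Z a^{2}$)
$s{\left(A{\left(3 \right)},W \right)} + 110 \left(-146\right) = 81 \left(1 + 7 \cdot 81\right) + 110 \left(-146\right) = 81 \left(1 + 567\right) - 16060 = 81 \cdot 568 - 16060 = 46008 - 16060 = 29948$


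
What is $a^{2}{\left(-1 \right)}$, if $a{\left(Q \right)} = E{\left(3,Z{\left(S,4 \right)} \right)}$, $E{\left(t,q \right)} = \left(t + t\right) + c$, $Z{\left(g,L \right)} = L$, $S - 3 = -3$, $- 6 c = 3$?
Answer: $\frac{121}{4} \approx 30.25$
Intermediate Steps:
$c = - \frac{1}{2}$ ($c = \left(- \frac{1}{6}\right) 3 = - \frac{1}{2} \approx -0.5$)
$S = 0$ ($S = 3 - 3 = 0$)
$E{\left(t,q \right)} = - \frac{1}{2} + 2 t$ ($E{\left(t,q \right)} = \left(t + t\right) - \frac{1}{2} = 2 t - \frac{1}{2} = - \frac{1}{2} + 2 t$)
$a{\left(Q \right)} = \frac{11}{2}$ ($a{\left(Q \right)} = - \frac{1}{2} + 2 \cdot 3 = - \frac{1}{2} + 6 = \frac{11}{2}$)
$a^{2}{\left(-1 \right)} = \left(\frac{11}{2}\right)^{2} = \frac{121}{4}$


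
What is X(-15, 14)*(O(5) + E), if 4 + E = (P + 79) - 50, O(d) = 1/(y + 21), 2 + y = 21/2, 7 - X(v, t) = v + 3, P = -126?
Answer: -113183/59 ≈ -1918.4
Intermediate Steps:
X(v, t) = 4 - v (X(v, t) = 7 - (v + 3) = 7 - (3 + v) = 7 + (-3 - v) = 4 - v)
y = 17/2 (y = -2 + 21/2 = 17/2 ≈ 8.5000)
O(d) = 2/59 (O(d) = 1/(17/2 + 21) = 1/(59/2) = 2/59)
E = -101 (E = -4 + ((-126 + 79) - 50) = -4 + (-47 - 50) = -4 - 97 = -101)
X(-15, 14)*(O(5) + E) = (4 - 1*(-15))*(2/59 - 101) = (4 + 15)*(-5957/59) = 19*(-5957/59) = -113183/59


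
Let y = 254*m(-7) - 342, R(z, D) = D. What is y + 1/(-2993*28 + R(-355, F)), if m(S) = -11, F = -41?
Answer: -262937921/83845 ≈ -3136.0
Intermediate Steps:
y = -3136 (y = 254*(-11) - 342 = -2794 - 342 = -3136)
y + 1/(-2993*28 + R(-355, F)) = -3136 + 1/(-2993*28 - 41) = -3136 + 1/(-83804 - 41) = -3136 + 1/(-83845) = -3136 - 1/83845 = -262937921/83845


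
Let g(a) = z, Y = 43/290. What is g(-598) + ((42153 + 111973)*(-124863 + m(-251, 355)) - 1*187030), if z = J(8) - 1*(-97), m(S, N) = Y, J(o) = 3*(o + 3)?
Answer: -2790495823801/145 ≈ -1.9245e+10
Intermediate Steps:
J(o) = 9 + 3*o (J(o) = 3*(3 + o) = 9 + 3*o)
Y = 43/290 (Y = 43*(1/290) = 43/290 ≈ 0.14828)
m(S, N) = 43/290
z = 130 (z = (9 + 3*8) - 1*(-97) = (9 + 24) + 97 = 33 + 97 = 130)
g(a) = 130
g(-598) + ((42153 + 111973)*(-124863 + m(-251, 355)) - 1*187030) = 130 + ((42153 + 111973)*(-124863 + 43/290) - 1*187030) = 130 + (154126*(-36210227/290) - 187030) = 130 + (-2790468723301/145 - 187030) = 130 - 2790495842651/145 = -2790495823801/145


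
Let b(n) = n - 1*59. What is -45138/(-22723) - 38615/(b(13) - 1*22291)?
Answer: 1885696151/507563651 ≈ 3.7152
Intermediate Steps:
b(n) = -59 + n (b(n) = n - 59 = -59 + n)
-45138/(-22723) - 38615/(b(13) - 1*22291) = -45138/(-22723) - 38615/((-59 + 13) - 1*22291) = -45138*(-1/22723) - 38615/(-46 - 22291) = 45138/22723 - 38615/(-22337) = 45138/22723 - 38615*(-1/22337) = 45138/22723 + 38615/22337 = 1885696151/507563651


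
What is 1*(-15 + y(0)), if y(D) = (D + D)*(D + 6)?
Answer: -15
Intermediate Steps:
y(D) = 2*D*(6 + D) (y(D) = (2*D)*(6 + D) = 2*D*(6 + D))
1*(-15 + y(0)) = 1*(-15 + 2*0*(6 + 0)) = 1*(-15 + 2*0*6) = 1*(-15 + 0) = 1*(-15) = -15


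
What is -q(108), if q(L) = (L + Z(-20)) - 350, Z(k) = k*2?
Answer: 282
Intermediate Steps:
Z(k) = 2*k
q(L) = -390 + L (q(L) = (L + 2*(-20)) - 350 = (L - 40) - 350 = (-40 + L) - 350 = -390 + L)
-q(108) = -(-390 + 108) = -1*(-282) = 282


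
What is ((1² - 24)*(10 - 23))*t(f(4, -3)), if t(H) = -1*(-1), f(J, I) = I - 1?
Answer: 299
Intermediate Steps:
f(J, I) = -1 + I
t(H) = 1
((1² - 24)*(10 - 23))*t(f(4, -3)) = ((1² - 24)*(10 - 23))*1 = ((1 - 24)*(-13))*1 = -23*(-13)*1 = 299*1 = 299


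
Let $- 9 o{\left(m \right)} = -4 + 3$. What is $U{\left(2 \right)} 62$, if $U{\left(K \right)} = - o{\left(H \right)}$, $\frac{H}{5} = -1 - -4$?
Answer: $- \frac{62}{9} \approx -6.8889$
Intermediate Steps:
$H = 15$ ($H = 5 \left(-1 - -4\right) = 5 \left(-1 + 4\right) = 5 \cdot 3 = 15$)
$o{\left(m \right)} = \frac{1}{9}$ ($o{\left(m \right)} = - \frac{-4 + 3}{9} = \left(- \frac{1}{9}\right) \left(-1\right) = \frac{1}{9}$)
$U{\left(K \right)} = - \frac{1}{9}$ ($U{\left(K \right)} = \left(-1\right) \frac{1}{9} = - \frac{1}{9}$)
$U{\left(2 \right)} 62 = \left(- \frac{1}{9}\right) 62 = - \frac{62}{9}$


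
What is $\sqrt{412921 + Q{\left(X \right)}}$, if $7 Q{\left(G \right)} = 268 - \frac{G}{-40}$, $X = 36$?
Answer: $\frac{\sqrt{2023501130}}{70} \approx 642.62$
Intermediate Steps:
$Q{\left(G \right)} = \frac{268}{7} + \frac{G}{280}$ ($Q{\left(G \right)} = \frac{268 - \frac{G}{-40}}{7} = \frac{268 - G \left(- \frac{1}{40}\right)}{7} = \frac{268 - - \frac{G}{40}}{7} = \frac{268 + \frac{G}{40}}{7} = \frac{268}{7} + \frac{G}{280}$)
$\sqrt{412921 + Q{\left(X \right)}} = \sqrt{412921 + \left(\frac{268}{7} + \frac{1}{280} \cdot 36\right)} = \sqrt{412921 + \left(\frac{268}{7} + \frac{9}{70}\right)} = \sqrt{412921 + \frac{2689}{70}} = \sqrt{\frac{28907159}{70}} = \frac{\sqrt{2023501130}}{70}$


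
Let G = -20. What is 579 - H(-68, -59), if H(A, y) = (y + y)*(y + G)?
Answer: -8743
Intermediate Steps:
H(A, y) = 2*y*(-20 + y) (H(A, y) = (y + y)*(y - 20) = (2*y)*(-20 + y) = 2*y*(-20 + y))
579 - H(-68, -59) = 579 - 2*(-59)*(-20 - 59) = 579 - 2*(-59)*(-79) = 579 - 1*9322 = 579 - 9322 = -8743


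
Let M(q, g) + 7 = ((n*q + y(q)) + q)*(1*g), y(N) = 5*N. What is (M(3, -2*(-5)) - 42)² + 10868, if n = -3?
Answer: 12549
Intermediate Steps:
M(q, g) = -7 + 3*g*q (M(q, g) = -7 + ((-3*q + 5*q) + q)*(1*g) = -7 + (2*q + q)*g = -7 + (3*q)*g = -7 + 3*g*q)
(M(3, -2*(-5)) - 42)² + 10868 = ((-7 + 3*(-2*(-5))*3) - 42)² + 10868 = ((-7 + 3*10*3) - 42)² + 10868 = ((-7 + 90) - 42)² + 10868 = (83 - 42)² + 10868 = 41² + 10868 = 1681 + 10868 = 12549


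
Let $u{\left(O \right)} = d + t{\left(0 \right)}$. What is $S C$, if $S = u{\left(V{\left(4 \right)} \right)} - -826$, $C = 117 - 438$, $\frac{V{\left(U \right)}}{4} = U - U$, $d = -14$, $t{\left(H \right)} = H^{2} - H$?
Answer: $-260652$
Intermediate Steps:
$V{\left(U \right)} = 0$ ($V{\left(U \right)} = 4 \left(U - U\right) = 4 \cdot 0 = 0$)
$u{\left(O \right)} = -14$ ($u{\left(O \right)} = -14 + 0 \left(-1 + 0\right) = -14 + 0 \left(-1\right) = -14 + 0 = -14$)
$C = -321$ ($C = 117 - 438 = -321$)
$S = 812$ ($S = -14 - -826 = -14 + 826 = 812$)
$S C = 812 \left(-321\right) = -260652$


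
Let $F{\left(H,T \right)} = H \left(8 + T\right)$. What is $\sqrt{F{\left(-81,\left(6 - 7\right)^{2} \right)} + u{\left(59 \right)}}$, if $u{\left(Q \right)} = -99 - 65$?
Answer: $i \sqrt{893} \approx 29.883 i$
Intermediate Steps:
$u{\left(Q \right)} = -164$ ($u{\left(Q \right)} = -99 - 65 = -164$)
$\sqrt{F{\left(-81,\left(6 - 7\right)^{2} \right)} + u{\left(59 \right)}} = \sqrt{- 81 \left(8 + \left(6 - 7\right)^{2}\right) - 164} = \sqrt{- 81 \left(8 + \left(-1\right)^{2}\right) - 164} = \sqrt{- 81 \left(8 + 1\right) - 164} = \sqrt{\left(-81\right) 9 - 164} = \sqrt{-729 - 164} = \sqrt{-893} = i \sqrt{893}$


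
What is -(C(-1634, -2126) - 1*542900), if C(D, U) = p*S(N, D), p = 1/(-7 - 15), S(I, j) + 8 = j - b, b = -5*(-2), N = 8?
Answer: 5971074/11 ≈ 5.4283e+5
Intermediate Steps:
b = 10
S(I, j) = -18 + j (S(I, j) = -8 + (j - 1*10) = -8 + (j - 10) = -8 + (-10 + j) = -18 + j)
p = -1/22 (p = 1/(-22) = -1/22 ≈ -0.045455)
C(D, U) = 9/11 - D/22 (C(D, U) = -(-18 + D)/22 = 9/11 - D/22)
-(C(-1634, -2126) - 1*542900) = -((9/11 - 1/22*(-1634)) - 1*542900) = -((9/11 + 817/11) - 542900) = -(826/11 - 542900) = -1*(-5971074/11) = 5971074/11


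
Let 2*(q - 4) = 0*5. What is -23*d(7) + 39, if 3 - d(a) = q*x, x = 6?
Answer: 522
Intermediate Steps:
q = 4 (q = 4 + (0*5)/2 = 4 + (1/2)*0 = 4 + 0 = 4)
d(a) = -21 (d(a) = 3 - 4*6 = 3 - 1*24 = 3 - 24 = -21)
-23*d(7) + 39 = -23*(-21) + 39 = 483 + 39 = 522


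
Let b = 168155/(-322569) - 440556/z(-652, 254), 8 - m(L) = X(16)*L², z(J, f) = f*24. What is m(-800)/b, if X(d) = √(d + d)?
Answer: -100840032/917530649 + 32268810240000*√2/917530649 ≈ 49737.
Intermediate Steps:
z(J, f) = 24*f
X(d) = √2*√d (X(d) = √(2*d) = √2*√d)
m(L) = 8 - 4*√2*L² (m(L) = 8 - √2*√16*L² = 8 - √2*4*L² = 8 - 4*√2*L²)
b = -917530649/12605004 (b = 168155/(-322569) - 440556/(24*254) = 168155*(-1/322569) - 440556/6096 = -12935/24813 - 440556*1/6096 = -12935/24813 - 36713/508 = -917530649/12605004 ≈ -72.791)
m(-800)/b = (8 - 4*√2*(-800)²)/(-917530649/12605004) = (8 - 4*√2*640000)*(-12605004/917530649) = (8 - 2560000*√2)*(-12605004/917530649) = -100840032/917530649 + 32268810240000*√2/917530649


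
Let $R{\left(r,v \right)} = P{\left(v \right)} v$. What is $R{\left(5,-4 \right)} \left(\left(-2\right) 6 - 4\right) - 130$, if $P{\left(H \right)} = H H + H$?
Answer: $638$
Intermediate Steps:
$P{\left(H \right)} = H + H^{2}$ ($P{\left(H \right)} = H^{2} + H = H + H^{2}$)
$R{\left(r,v \right)} = v^{2} \left(1 + v\right)$ ($R{\left(r,v \right)} = v \left(1 + v\right) v = v^{2} \left(1 + v\right)$)
$R{\left(5,-4 \right)} \left(\left(-2\right) 6 - 4\right) - 130 = \left(-4\right)^{2} \left(1 - 4\right) \left(\left(-2\right) 6 - 4\right) - 130 = 16 \left(-3\right) \left(-12 - 4\right) - 130 = \left(-48\right) \left(-16\right) - 130 = 768 - 130 = 638$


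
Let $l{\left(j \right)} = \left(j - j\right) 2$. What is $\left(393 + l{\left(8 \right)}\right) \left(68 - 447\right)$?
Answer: $-148947$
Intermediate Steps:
$l{\left(j \right)} = 0$ ($l{\left(j \right)} = 0 \cdot 2 = 0$)
$\left(393 + l{\left(8 \right)}\right) \left(68 - 447\right) = \left(393 + 0\right) \left(68 - 447\right) = 393 \left(-379\right) = -148947$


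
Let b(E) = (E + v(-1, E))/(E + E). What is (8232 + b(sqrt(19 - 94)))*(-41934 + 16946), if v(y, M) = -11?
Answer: -205713710 - 137434*I*sqrt(3)/15 ≈ -2.0571e+8 - 15870.0*I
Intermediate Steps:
b(E) = (-11 + E)/(2*E) (b(E) = (E - 11)/(E + E) = (-11 + E)/((2*E)) = (-11 + E)*(1/(2*E)) = (-11 + E)/(2*E))
(8232 + b(sqrt(19 - 94)))*(-41934 + 16946) = (8232 + (-11 + sqrt(19 - 94))/(2*(sqrt(19 - 94))))*(-41934 + 16946) = (8232 + (-11 + sqrt(-75))/(2*(sqrt(-75))))*(-24988) = (8232 + (-11 + 5*I*sqrt(3))/(2*((5*I*sqrt(3)))))*(-24988) = (8232 + (-I*sqrt(3)/15)*(-11 + 5*I*sqrt(3))/2)*(-24988) = (8232 - I*sqrt(3)*(-11 + 5*I*sqrt(3))/30)*(-24988) = -205701216 + 12494*I*sqrt(3)*(-11 + 5*I*sqrt(3))/15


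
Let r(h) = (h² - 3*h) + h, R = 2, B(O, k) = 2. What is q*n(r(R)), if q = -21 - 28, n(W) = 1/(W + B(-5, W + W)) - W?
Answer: -49/2 ≈ -24.500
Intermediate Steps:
r(h) = h² - 2*h
n(W) = 1/(2 + W) - W (n(W) = 1/(W + 2) - W = 1/(2 + W) - W)
q = -49
q*n(r(R)) = -49*(1 - (2*(-2 + 2))² - 4*(-2 + 2))/(2 + 2*(-2 + 2)) = -49*(1 - (2*0)² - 4*0)/(2 + 2*0) = -49*(1 - 1*0² - 2*0)/(2 + 0) = -49*(1 - 1*0 + 0)/2 = -49*(1 + 0 + 0)/2 = -49/2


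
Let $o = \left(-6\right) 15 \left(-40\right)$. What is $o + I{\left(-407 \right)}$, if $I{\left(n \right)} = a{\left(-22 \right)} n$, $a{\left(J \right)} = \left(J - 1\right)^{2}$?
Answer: $-211703$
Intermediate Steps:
$o = 3600$ ($o = \left(-90\right) \left(-40\right) = 3600$)
$a{\left(J \right)} = \left(-1 + J\right)^{2}$
$I{\left(n \right)} = 529 n$ ($I{\left(n \right)} = \left(-1 - 22\right)^{2} n = \left(-23\right)^{2} n = 529 n$)
$o + I{\left(-407 \right)} = 3600 + 529 \left(-407\right) = 3600 - 215303 = -211703$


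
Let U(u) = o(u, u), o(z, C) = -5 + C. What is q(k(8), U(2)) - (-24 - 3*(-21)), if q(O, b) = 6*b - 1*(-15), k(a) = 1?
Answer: -42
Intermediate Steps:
U(u) = -5 + u
q(O, b) = 15 + 6*b (q(O, b) = 6*b + 15 = 15 + 6*b)
q(k(8), U(2)) - (-24 - 3*(-21)) = (15 + 6*(-5 + 2)) - (-24 - 3*(-21)) = (15 + 6*(-3)) - (-24 + 63) = (15 - 18) - 1*39 = -3 - 39 = -42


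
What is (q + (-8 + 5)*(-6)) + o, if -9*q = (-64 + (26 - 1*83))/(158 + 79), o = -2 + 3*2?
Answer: 47047/2133 ≈ 22.057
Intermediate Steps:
o = 4 (o = -2 + 6 = 4)
q = 121/2133 (q = -(-64 + (26 - 1*83))/(9*(158 + 79)) = -(-64 + (26 - 83))/(9*237) = -(-64 - 57)/(9*237) = -(-121)/(9*237) = -⅑*(-121/237) = 121/2133 ≈ 0.056728)
(q + (-8 + 5)*(-6)) + o = (121/2133 + (-8 + 5)*(-6)) + 4 = (121/2133 - 3*(-6)) + 4 = (121/2133 + 18) + 4 = 38515/2133 + 4 = 47047/2133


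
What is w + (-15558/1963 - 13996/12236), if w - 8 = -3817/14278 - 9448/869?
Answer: -7517681176575/615745944814 ≈ -12.209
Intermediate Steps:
w = -321941/102542 (w = 8 + (-3817/14278 - 9448/869) = 8 + (-3817*1/14278 - 9448*1/869) = 8 + (-347/1298 - 9448/869) = 8 - 1142277/102542 = -321941/102542 ≈ -3.1396)
w + (-15558/1963 - 13996/12236) = -321941/102542 + (-15558/1963 - 13996/12236) = -321941/102542 + (-15558*1/1963 - 13996*1/12236) = -321941/102542 + (-15558/1963 - 3499/3059) = -321941/102542 - 54460459/6004817 = -7517681176575/615745944814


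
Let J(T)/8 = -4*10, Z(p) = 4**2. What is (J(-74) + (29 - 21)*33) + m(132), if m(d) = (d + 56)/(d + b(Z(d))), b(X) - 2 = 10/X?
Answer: -58808/1077 ≈ -54.604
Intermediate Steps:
Z(p) = 16
b(X) = 2 + 10/X
J(T) = -320 (J(T) = 8*(-4*10) = 8*(-40) = -320)
m(d) = (56 + d)/(21/8 + d) (m(d) = (d + 56)/(d + (2 + 10/16)) = (56 + d)/(d + (2 + 10*(1/16))) = (56 + d)/(d + (2 + 5/8)) = (56 + d)/(d + 21/8) = (56 + d)/(21/8 + d))
(J(-74) + (29 - 21)*33) + m(132) = (-320 + (29 - 21)*33) + 8*(56 + 132)/(21 + 8*132) = (-320 + 8*33) + 8*188/(21 + 1056) = (-320 + 264) + 8*188/1077 = -56 + 8*(1/1077)*188 = -56 + 1504/1077 = -58808/1077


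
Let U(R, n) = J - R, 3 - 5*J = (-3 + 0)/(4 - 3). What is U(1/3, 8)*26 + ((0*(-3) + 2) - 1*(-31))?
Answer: 833/15 ≈ 55.533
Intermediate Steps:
J = 6/5 (J = ⅗ - (-3 + 0)/(5*(4 - 3)) = ⅗ - (-3)/(5*1) = ⅗ - (-3)/5 = ⅗ - ⅕*(-3) = ⅗ + ⅗ = 6/5 ≈ 1.2000)
U(R, n) = 6/5 - R
U(1/3, 8)*26 + ((0*(-3) + 2) - 1*(-31)) = (6/5 - 1/3)*26 + ((0*(-3) + 2) - 1*(-31)) = (6/5 - 1*⅓)*26 + ((0 + 2) + 31) = (6/5 - ⅓)*26 + (2 + 31) = (13/15)*26 + 33 = 338/15 + 33 = 833/15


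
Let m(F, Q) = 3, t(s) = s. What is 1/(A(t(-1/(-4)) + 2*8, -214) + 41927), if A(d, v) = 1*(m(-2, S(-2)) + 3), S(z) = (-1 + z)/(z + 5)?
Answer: 1/41933 ≈ 2.3848e-5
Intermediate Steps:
S(z) = (-1 + z)/(5 + z)
A(d, v) = 6 (A(d, v) = 1*(3 + 3) = 1*6 = 6)
1/(A(t(-1/(-4)) + 2*8, -214) + 41927) = 1/(6 + 41927) = 1/41933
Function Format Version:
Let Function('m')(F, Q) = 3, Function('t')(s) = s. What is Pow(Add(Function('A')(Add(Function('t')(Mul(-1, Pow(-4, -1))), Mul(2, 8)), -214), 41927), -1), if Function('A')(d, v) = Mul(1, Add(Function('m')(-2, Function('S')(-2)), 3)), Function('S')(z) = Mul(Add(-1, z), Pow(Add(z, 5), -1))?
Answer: Rational(1, 41933) ≈ 2.3848e-5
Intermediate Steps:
Function('S')(z) = Mul(Pow(Add(5, z), -1), Add(-1, z)) (Function('S')(z) = Mul(Add(-1, z), Pow(Add(5, z), -1)) = Mul(Pow(Add(5, z), -1), Add(-1, z)))
Function('A')(d, v) = 6 (Function('A')(d, v) = Mul(1, Add(3, 3)) = Mul(1, 6) = 6)
Pow(Add(Function('A')(Add(Function('t')(Mul(-1, Pow(-4, -1))), Mul(2, 8)), -214), 41927), -1) = Pow(Add(6, 41927), -1) = Pow(41933, -1) = Rational(1, 41933)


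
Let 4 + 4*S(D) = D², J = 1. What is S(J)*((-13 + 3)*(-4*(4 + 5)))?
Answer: -270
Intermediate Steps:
S(D) = -1 + D²/4
S(J)*((-13 + 3)*(-4*(4 + 5))) = (-1 + (¼)*1²)*((-13 + 3)*(-4*(4 + 5))) = (-1 + (¼)*1)*(-(-40)*9) = (-1 + ¼)*(-10*(-36)) = -¾*360 = -270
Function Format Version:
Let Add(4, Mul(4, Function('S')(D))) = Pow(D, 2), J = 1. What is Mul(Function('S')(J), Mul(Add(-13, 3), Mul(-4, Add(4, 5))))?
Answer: -270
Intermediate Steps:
Function('S')(D) = Add(-1, Mul(Rational(1, 4), Pow(D, 2)))
Mul(Function('S')(J), Mul(Add(-13, 3), Mul(-4, Add(4, 5)))) = Mul(Add(-1, Mul(Rational(1, 4), Pow(1, 2))), Mul(Add(-13, 3), Mul(-4, Add(4, 5)))) = Mul(Add(-1, Mul(Rational(1, 4), 1)), Mul(-10, Mul(-4, 9))) = Mul(Add(-1, Rational(1, 4)), Mul(-10, -36)) = Mul(Rational(-3, 4), 360) = -270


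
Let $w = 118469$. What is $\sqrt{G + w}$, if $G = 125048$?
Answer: $\sqrt{243517} \approx 493.47$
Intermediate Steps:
$\sqrt{G + w} = \sqrt{125048 + 118469} = \sqrt{243517}$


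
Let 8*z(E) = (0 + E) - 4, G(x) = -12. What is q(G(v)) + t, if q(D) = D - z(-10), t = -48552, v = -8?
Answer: -194249/4 ≈ -48562.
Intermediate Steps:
z(E) = -½ + E/8 (z(E) = ((0 + E) - 4)/8 = (E - 4)/8 = (-4 + E)/8 = -½ + E/8)
q(D) = 7/4 + D (q(D) = D - (-½ + (⅛)*(-10)) = D - (-½ - 5/4) = D - 1*(-7/4) = D + 7/4 = 7/4 + D)
q(G(v)) + t = (7/4 - 12) - 48552 = -41/4 - 48552 = -194249/4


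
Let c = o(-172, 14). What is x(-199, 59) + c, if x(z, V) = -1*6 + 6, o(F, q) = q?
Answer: 14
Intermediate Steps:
c = 14
x(z, V) = 0 (x(z, V) = -6 + 6 = 0)
x(-199, 59) + c = 0 + 14 = 14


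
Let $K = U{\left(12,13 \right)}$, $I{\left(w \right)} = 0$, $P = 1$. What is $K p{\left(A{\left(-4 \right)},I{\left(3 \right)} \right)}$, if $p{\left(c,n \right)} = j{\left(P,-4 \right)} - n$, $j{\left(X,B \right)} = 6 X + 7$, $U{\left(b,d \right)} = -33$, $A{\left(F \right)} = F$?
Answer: $-429$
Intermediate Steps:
$K = -33$
$j{\left(X,B \right)} = 7 + 6 X$
$p{\left(c,n \right)} = 13 - n$ ($p{\left(c,n \right)} = \left(7 + 6 \cdot 1\right) - n = \left(7 + 6\right) - n = 13 - n$)
$K p{\left(A{\left(-4 \right)},I{\left(3 \right)} \right)} = - 33 \left(13 - 0\right) = - 33 \left(13 + 0\right) = \left(-33\right) 13 = -429$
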